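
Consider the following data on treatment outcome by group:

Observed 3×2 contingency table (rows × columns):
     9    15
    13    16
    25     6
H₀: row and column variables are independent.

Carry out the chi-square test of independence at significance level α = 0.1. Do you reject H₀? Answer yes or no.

reject H₀: yes

Row totals [24, 29, 31], col totals [47, 37], n=84
χ² = (9−13.43)²/13.43 + (15−10.57)²/10.57 + (13−16.23)²/16.23 + (16−12.77)²/12.77 + (25−17.35)²/17.35 + (6−13.65)²/13.65 = 12.4414
df = 2
p-value (upper-tail) = 0.00199
At α=0.1: p < α → reject H₀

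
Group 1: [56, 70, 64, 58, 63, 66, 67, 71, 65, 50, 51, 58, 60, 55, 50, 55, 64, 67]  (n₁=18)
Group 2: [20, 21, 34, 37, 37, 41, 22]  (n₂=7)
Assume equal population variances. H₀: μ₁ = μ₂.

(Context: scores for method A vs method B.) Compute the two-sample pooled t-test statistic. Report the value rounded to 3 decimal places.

x̄₁=60.556, s₁=6.732, n₁=18
x̄₂=30.286, s₂=8.939, n₂=7
s_p² = [17·6.732² + 6·8.939²]/23 = 54.3423
SE = √(s_p²·(1/18+1/7)) = 3.2836
t = (60.556−30.286)/3.2836 = 9.2184
df = 23

test statistic = 9.218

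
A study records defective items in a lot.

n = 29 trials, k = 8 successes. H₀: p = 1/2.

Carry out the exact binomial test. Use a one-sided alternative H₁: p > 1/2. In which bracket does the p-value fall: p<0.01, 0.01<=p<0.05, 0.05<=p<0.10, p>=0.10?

p-value bracket: p>=0.10

Exact binomial: n=29, k=8, p₀=1/2=0.5000
P(X≥8) from Σ C(n,i)·p₀^i·(1−p₀)^(n−i)
p-value (one-sided, H₁ greater) = 0.99593
→ bracket: p>=0.10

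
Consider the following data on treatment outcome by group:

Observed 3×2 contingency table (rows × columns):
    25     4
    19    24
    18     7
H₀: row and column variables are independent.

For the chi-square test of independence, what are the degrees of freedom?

degrees of freedom = 2

df = (r−1)(c−1) = (3−1)·(2−1) = 2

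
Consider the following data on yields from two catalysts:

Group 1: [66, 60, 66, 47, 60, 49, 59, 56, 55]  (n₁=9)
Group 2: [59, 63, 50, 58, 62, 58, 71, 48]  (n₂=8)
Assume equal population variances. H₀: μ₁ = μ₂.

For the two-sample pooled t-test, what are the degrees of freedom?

degrees of freedom = 15

df = n₁ + n₂ − 2 = 9 + 8 − 2 = 15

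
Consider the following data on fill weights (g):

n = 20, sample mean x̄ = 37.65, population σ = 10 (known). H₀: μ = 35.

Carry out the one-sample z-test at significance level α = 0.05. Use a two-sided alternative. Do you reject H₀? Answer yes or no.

reject H₀: no

SE = σ/√n = 10/√20 = 2.2361
z = (x̄−μ₀)/SE = (37.65−35)/2.2361 = 1.1851
p-value (two-sided) = 0.23597
At α=0.05: p ≥ α → fail to reject H₀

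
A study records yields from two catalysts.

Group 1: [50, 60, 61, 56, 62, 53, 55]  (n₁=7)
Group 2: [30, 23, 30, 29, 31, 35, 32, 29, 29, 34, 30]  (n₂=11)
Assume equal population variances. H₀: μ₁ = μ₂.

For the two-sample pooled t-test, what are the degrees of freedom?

degrees of freedom = 16

df = n₁ + n₂ − 2 = 7 + 11 − 2 = 16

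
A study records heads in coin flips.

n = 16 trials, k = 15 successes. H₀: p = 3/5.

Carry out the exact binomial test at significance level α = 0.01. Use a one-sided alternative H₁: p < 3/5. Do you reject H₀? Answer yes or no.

Exact binomial: n=16, k=15, p₀=3/5=0.6000
P(X≤15) from Σ C(n,i)·p₀^i·(1−p₀)^(n−i)
p-value (one-sided, H₁ less) = 0.99972
At α=0.01: p ≥ α → fail to reject H₀

reject H₀: no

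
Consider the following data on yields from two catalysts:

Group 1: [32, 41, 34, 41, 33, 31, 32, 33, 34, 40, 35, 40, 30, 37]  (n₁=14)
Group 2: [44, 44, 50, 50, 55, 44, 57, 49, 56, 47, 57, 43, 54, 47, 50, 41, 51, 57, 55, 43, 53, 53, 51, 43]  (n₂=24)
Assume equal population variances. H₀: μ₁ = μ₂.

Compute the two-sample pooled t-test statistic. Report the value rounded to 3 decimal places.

test statistic = -9.074

x̄₁=35.214, s₁=3.867, n₁=14
x̄₂=49.750, s₂=5.202, n₂=24
s_p² = [13·3.867² + 23·5.202²]/36 = 22.6905
SE = √(s_p²·(1/14+1/24)) = 1.6019
t = (35.214−49.750)/1.6019 = -9.0739
df = 36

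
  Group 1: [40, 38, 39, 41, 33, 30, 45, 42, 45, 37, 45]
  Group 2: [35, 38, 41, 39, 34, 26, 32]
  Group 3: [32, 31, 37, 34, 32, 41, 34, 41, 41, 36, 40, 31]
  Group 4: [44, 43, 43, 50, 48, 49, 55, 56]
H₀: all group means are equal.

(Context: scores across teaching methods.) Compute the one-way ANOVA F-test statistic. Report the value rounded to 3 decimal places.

test statistic = 14.247

Group means [39.55, 35.00, 35.83, 48.50], grand mean 39.421
SSB = Σnᵢ(x̄ᵢ−x̄)² = 950.869; SSW = ΣΣ(x−x̄ᵢ)² = 756.394
MSB = 950.869/3 = 316.9564; MSW = 756.394/34 = 22.2469
F = MSB/MSW = 14.2472
df = (3, 34)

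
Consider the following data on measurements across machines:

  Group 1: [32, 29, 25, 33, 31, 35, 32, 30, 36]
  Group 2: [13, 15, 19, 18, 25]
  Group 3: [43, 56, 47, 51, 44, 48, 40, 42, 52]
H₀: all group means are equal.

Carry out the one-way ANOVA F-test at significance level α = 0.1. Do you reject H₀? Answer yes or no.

Group means [31.44, 18.00, 47.00], grand mean 34.609
SSB = Σnᵢ(x̄ᵢ−x̄)² = 2851.256; SSW = ΣΣ(x−x̄ᵢ)² = 392.222
MSB = 2851.256/2 = 1425.6280; MSW = 392.222/20 = 19.6111
F = MSB/MSW = 72.6949
df = (2, 20)
p-value (upper-tail) = 0.00000
At α=0.1: p < α → reject H₀

reject H₀: yes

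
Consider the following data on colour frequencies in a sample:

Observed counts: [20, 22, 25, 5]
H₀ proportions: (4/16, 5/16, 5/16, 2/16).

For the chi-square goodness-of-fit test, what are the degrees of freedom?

degrees of freedom = 3

df = k − 1 = 4 − 1 = 3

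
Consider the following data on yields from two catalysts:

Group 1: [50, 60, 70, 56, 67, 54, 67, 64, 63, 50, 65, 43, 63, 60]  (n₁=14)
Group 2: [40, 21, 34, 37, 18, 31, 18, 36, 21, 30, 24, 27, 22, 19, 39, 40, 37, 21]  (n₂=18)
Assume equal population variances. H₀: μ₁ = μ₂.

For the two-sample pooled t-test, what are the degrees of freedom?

degrees of freedom = 30

df = n₁ + n₂ − 2 = 14 + 18 − 2 = 30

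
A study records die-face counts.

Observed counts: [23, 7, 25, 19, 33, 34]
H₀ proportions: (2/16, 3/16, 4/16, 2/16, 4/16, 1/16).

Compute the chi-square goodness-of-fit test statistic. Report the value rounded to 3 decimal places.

n = 141; E_i = n·p_i = [17.62, 26.44, 35.25, 17.62, 35.25, 8.81]
χ² = (23−17.62)²/17.62 + (7−26.44)²/26.44 + (25−35.25)²/35.25 + (19−17.62)²/17.62 + (33−35.25)²/35.25 + (34−8.81)²/8.81 = 91.1513
df = 5

test statistic = 91.151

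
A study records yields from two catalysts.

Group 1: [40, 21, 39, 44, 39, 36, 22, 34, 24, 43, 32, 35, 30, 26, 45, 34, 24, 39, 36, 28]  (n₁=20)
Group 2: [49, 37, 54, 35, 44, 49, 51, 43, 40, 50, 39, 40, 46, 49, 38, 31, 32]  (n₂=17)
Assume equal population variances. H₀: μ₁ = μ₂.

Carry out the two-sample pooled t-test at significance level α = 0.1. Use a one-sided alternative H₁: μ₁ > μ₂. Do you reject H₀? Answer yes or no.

x̄₁=33.550, s₁=7.437, n₁=20
x̄₂=42.765, s₂=6.960, n₂=17
s_p² = [19·7.437² + 16·6.960²]/35 = 52.1717
SE = √(s_p²·(1/20+1/17)) = 2.3828
t = (33.550−42.765)/2.3828 = -3.8673
df = 35
p-value (one-sided, H₁ greater) = 0.99977
At α=0.1: p ≥ α → fail to reject H₀

reject H₀: no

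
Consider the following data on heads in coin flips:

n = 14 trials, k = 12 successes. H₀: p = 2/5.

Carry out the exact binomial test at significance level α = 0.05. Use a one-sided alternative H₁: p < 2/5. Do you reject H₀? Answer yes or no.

Exact binomial: n=14, k=12, p₀=2/5=0.4000
P(X≤12) from Σ C(n,i)·p₀^i·(1−p₀)^(n−i)
p-value (one-sided, H₁ less) = 0.99994
At α=0.05: p ≥ α → fail to reject H₀

reject H₀: no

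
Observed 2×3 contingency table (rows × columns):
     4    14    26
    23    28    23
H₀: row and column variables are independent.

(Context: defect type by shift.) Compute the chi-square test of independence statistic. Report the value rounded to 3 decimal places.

Row totals [44, 74], col totals [27, 42, 49], n=118
χ² = (4−10.07)²/10.07 + (14−15.66)²/15.66 + (26−18.27)²/18.27 + (23−16.93)²/16.93 + (28−26.34)²/26.34 + (23−30.73)²/30.73 = 11.3256
df = 2

test statistic = 11.326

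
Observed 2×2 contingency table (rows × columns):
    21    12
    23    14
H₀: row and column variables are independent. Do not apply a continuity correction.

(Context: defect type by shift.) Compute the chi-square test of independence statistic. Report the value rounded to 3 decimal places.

Row totals [33, 37], col totals [44, 26], n=70
χ² = (21−20.74)²/20.74 + (12−12.26)²/12.26 + (23−23.26)²/23.26 + (14−13.74)²/13.74 = 0.0162
df = 1

test statistic = 0.016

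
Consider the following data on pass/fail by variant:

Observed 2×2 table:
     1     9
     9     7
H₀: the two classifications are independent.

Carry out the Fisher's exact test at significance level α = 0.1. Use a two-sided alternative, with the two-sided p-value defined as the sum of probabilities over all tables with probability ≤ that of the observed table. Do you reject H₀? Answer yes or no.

reject H₀: yes

Margins: r₁=10, r₂=16, c₁=10, c₂=16, n=26
p_obs = C(10,1)·C(16,9)/C(26,10); sum pmf over tables with pmf ≤ p_obs
p-value (two-sided) = 0.03674
At α=0.1: p < α → reject H₀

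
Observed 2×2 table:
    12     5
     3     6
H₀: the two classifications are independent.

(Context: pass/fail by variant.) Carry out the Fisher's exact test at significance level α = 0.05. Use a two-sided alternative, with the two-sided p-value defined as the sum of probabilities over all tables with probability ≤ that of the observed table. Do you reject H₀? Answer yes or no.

reject H₀: no

Margins: r₁=17, r₂=9, c₁=15, c₂=11, n=26
p_obs = C(17,12)·C(9,3)/C(26,15); sum pmf over tables with pmf ≤ p_obs
p-value (two-sided) = 0.10343
At α=0.05: p ≥ α → fail to reject H₀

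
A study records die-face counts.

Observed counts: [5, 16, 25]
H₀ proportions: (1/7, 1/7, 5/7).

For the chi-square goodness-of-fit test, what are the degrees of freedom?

df = k − 1 = 3 − 1 = 2

degrees of freedom = 2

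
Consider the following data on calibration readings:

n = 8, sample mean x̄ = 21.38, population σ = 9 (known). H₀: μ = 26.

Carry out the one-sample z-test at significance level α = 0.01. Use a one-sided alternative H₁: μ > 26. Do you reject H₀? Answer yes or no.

SE = σ/√n = 9/√8 = 3.1820
z = (x̄−μ₀)/SE = (21.38−26)/3.1820 = -1.4519
p-value (one-sided, H₁ greater) = 0.92674
At α=0.01: p ≥ α → fail to reject H₀

reject H₀: no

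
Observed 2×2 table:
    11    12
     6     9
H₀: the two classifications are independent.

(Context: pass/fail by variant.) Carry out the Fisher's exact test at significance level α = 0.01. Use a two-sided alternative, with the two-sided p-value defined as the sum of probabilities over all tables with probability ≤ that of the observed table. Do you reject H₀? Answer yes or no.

reject H₀: no

Margins: r₁=23, r₂=15, c₁=17, c₂=21, n=38
p_obs = C(23,11)·C(15,6)/C(38,17); sum pmf over tables with pmf ≤ p_obs
p-value (two-sided) = 0.74421
At α=0.01: p ≥ α → fail to reject H₀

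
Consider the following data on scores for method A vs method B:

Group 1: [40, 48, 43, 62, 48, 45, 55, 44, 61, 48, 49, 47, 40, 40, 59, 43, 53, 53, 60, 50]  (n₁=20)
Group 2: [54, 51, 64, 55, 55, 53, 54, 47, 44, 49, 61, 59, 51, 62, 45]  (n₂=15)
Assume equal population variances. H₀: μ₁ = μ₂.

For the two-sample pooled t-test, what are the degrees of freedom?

df = n₁ + n₂ − 2 = 20 + 15 − 2 = 33

degrees of freedom = 33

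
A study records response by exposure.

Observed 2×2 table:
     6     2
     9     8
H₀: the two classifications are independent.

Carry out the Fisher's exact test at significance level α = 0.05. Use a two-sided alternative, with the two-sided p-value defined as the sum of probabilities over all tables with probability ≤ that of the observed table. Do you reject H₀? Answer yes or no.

reject H₀: no

Margins: r₁=8, r₂=17, c₁=15, c₂=10, n=25
p_obs = C(8,6)·C(17,9)/C(25,15); sum pmf over tables with pmf ≤ p_obs
p-value (two-sided) = 0.40179
At α=0.05: p ≥ α → fail to reject H₀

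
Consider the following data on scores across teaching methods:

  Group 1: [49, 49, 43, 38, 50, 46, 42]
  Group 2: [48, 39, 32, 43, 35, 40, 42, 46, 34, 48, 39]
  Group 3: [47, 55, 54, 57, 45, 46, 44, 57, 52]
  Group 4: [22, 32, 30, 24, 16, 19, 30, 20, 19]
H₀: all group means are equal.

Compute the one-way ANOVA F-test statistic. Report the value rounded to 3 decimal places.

Group means [45.29, 40.55, 50.78, 23.56], grand mean 39.778
SSB = Σnᵢ(x̄ᵢ−x̄)² = 3676.289; SSW = ΣΣ(x−x̄ᵢ)² = 911.934
MSB = 3676.289/3 = 1225.4295; MSW = 911.934/32 = 28.4979
F = MSB/MSW = 43.0007
df = (3, 32)

test statistic = 43.001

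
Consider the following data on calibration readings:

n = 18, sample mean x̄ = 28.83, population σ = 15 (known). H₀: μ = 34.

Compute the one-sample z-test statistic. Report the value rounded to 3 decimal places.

test statistic = -1.462

SE = σ/√n = 15/√18 = 3.5355
z = (x̄−μ₀)/SE = (28.83−34)/3.5355 = -1.4623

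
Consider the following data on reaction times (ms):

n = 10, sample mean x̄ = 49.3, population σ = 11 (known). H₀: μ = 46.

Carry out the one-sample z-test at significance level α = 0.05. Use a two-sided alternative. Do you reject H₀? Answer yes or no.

reject H₀: no

SE = σ/√n = 11/√10 = 3.4785
z = (x̄−μ₀)/SE = (49.3−46)/3.4785 = 0.9487
p-value (two-sided) = 0.34278
At α=0.05: p ≥ α → fail to reject H₀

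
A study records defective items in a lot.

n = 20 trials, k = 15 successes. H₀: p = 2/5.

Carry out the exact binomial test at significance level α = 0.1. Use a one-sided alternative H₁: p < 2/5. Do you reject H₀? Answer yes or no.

Exact binomial: n=20, k=15, p₀=2/5=0.4000
P(X≤15) from Σ C(n,i)·p₀^i·(1−p₀)^(n−i)
p-value (one-sided, H₁ less) = 0.99968
At α=0.1: p ≥ α → fail to reject H₀

reject H₀: no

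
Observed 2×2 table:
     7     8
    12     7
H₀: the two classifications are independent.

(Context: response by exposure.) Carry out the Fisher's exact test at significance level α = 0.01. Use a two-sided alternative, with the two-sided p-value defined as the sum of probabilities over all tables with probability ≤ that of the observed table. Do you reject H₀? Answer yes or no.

Margins: r₁=15, r₂=19, c₁=19, c₂=15, n=34
p_obs = C(15,7)·C(19,12)/C(34,19); sum pmf over tables with pmf ≤ p_obs
p-value (two-sided) = 0.48883
At α=0.01: p ≥ α → fail to reject H₀

reject H₀: no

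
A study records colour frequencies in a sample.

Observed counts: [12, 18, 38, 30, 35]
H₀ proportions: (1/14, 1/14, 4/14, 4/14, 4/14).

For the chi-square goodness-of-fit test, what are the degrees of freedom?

degrees of freedom = 4

df = k − 1 = 5 − 1 = 4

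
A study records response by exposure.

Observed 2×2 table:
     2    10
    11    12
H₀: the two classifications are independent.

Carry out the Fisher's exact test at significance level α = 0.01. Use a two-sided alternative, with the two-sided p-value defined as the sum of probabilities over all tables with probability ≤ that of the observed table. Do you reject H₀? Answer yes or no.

reject H₀: no

Margins: r₁=12, r₂=23, c₁=13, c₂=22, n=35
p_obs = C(12,2)·C(23,11)/C(35,13); sum pmf over tables with pmf ≤ p_obs
p-value (two-sided) = 0.13905
At α=0.01: p ≥ α → fail to reject H₀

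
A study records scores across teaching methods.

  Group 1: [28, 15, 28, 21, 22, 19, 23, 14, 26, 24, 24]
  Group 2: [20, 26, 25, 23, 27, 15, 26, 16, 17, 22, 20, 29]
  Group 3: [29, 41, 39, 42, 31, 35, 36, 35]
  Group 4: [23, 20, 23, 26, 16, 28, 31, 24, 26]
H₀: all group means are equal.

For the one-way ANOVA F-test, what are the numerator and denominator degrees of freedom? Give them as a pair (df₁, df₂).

k = 4 groups, N = 40 total
df = (k−1, N−k) = (4−1, 40−4) = (3, 36)

degrees of freedom = [3, 36]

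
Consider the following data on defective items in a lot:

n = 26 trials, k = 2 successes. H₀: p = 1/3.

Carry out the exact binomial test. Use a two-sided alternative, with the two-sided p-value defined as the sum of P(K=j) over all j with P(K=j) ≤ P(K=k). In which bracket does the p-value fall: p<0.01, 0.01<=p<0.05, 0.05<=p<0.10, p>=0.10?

Exact binomial: n=26, k=2, p₀=1/3=0.3333
P(X=j) = C(n,j)·p₀^j·(1−p₀)^(n−j); p = Σ P(X=j) over j with P(X=j) ≤ P(X=2)
p-value (two-sided) = 0.00548
→ bracket: p<0.01

p-value bracket: p<0.01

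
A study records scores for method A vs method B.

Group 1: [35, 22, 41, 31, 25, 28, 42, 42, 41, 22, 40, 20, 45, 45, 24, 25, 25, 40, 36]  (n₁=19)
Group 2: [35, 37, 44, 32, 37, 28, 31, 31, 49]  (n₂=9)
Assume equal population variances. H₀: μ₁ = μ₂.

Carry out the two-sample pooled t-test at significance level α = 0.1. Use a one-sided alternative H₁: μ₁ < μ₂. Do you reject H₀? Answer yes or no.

reject H₀: no

x̄₁=33.105, s₁=8.825, n₁=19
x̄₂=36.000, s₂=6.764, n₂=9
s_p² = [18·8.825² + 8·6.764²]/26 = 67.9919
SE = √(s_p²·(1/19+1/9)) = 3.3366
t = (33.105−36.000)/3.3366 = -0.8676
df = 26
p-value (one-sided, H₁ less) = 0.19679
At α=0.1: p ≥ α → fail to reject H₀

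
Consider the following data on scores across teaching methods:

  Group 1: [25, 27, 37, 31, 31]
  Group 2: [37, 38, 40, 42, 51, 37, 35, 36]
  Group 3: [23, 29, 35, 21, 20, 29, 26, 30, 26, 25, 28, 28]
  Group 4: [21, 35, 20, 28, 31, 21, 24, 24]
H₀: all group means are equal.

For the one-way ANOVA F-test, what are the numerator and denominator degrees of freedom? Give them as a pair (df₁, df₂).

degrees of freedom = [3, 29]

k = 4 groups, N = 33 total
df = (k−1, N−k) = (4−1, 33−4) = (3, 29)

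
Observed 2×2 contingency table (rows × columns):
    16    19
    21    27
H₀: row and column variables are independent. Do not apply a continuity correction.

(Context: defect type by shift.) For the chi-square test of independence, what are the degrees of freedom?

degrees of freedom = 1

df = (r−1)(c−1) = (2−1)·(2−1) = 1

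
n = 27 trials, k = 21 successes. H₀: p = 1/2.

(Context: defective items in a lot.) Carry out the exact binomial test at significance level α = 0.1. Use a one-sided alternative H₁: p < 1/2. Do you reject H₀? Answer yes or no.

reject H₀: no

Exact binomial: n=27, k=21, p₀=1/2=0.5000
P(X≤21) from Σ C(n,i)·p₀^i·(1−p₀)^(n−i)
p-value (one-sided, H₁ less) = 0.99924
At α=0.1: p ≥ α → fail to reject H₀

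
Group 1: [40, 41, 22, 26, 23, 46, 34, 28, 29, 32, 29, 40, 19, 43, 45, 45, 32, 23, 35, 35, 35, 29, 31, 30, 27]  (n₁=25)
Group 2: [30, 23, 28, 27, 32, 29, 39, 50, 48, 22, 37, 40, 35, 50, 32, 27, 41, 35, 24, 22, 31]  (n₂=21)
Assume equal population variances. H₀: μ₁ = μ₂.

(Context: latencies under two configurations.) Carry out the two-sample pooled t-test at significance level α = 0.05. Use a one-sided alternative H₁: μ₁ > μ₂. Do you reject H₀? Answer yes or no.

x̄₁=32.760, s₁=7.694, n₁=25
x̄₂=33.429, s₂=8.727, n₂=21
s_p² = [24·7.694² + 20·8.727²]/44 = 66.9023
SE = √(s_p²·(1/25+1/21)) = 2.4211
t = (32.760−33.429)/2.4211 = -0.2761
df = 44
p-value (one-sided, H₁ greater) = 0.60813
At α=0.05: p ≥ α → fail to reject H₀

reject H₀: no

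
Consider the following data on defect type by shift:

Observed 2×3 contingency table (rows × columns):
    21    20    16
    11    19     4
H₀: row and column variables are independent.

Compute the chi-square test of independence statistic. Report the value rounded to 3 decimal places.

Row totals [57, 34], col totals [32, 39, 20], n=91
χ² = (21−20.04)²/20.04 + (20−24.43)²/24.43 + (16−12.53)²/12.53 + (11−11.96)²/11.96 + (19−14.57)²/14.57 + (4−7.47)²/7.47 = 4.8471
df = 2

test statistic = 4.847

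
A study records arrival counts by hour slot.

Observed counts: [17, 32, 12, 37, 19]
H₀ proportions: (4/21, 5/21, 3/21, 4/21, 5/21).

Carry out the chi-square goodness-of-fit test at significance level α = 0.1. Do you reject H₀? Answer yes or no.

n = 117; E_i = n·p_i = [22.29, 27.86, 16.71, 22.29, 27.86]
χ² = (17−22.29)²/22.29 + (32−27.86)²/27.86 + (12−16.71)²/16.71 + (37−22.29)²/22.29 + (19−27.86)²/27.86 = 15.7308
df = 4
p-value (upper-tail) = 0.00340
At α=0.1: p < α → reject H₀

reject H₀: yes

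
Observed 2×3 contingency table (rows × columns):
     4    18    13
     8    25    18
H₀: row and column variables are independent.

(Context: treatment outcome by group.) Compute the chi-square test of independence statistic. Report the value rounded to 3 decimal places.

Row totals [35, 51], col totals [12, 43, 31], n=86
χ² = (4−4.88)²/4.88 + (18−17.50)²/17.50 + (13−12.62)²/12.62 + (8−7.12)²/7.12 + (25−25.50)²/25.50 + (18−18.38)²/18.38 = 0.3134
df = 2

test statistic = 0.313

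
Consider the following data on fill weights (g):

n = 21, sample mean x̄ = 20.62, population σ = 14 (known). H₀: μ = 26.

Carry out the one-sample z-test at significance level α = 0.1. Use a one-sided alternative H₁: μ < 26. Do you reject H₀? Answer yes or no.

reject H₀: yes

SE = σ/√n = 14/√21 = 3.0551
z = (x̄−μ₀)/SE = (20.62−26)/3.0551 = -1.7610
p-value (one-sided, H₁ less) = 0.03912
At α=0.1: p < α → reject H₀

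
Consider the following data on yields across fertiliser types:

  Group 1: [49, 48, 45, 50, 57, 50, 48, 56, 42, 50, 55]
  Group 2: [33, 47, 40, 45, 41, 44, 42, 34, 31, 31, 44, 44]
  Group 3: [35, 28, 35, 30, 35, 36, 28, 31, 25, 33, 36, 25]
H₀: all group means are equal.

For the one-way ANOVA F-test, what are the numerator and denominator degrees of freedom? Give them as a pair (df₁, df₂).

degrees of freedom = [2, 32]

k = 3 groups, N = 35 total
df = (k−1, N−k) = (3−1, 35−3) = (2, 32)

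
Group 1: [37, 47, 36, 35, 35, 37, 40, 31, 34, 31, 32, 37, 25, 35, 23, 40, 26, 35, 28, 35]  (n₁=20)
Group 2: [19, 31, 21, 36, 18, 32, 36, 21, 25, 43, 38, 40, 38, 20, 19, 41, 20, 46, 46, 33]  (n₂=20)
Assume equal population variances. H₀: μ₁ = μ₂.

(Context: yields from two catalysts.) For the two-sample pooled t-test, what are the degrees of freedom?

df = n₁ + n₂ − 2 = 20 + 20 − 2 = 38

degrees of freedom = 38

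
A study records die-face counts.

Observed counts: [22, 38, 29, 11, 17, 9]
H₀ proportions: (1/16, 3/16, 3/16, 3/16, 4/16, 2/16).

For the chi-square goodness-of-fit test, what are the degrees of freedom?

df = k − 1 = 6 − 1 = 5

degrees of freedom = 5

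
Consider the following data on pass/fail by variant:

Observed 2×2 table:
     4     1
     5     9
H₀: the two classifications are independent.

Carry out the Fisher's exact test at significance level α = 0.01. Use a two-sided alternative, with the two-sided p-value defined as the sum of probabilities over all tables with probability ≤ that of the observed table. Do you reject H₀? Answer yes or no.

reject H₀: no

Margins: r₁=5, r₂=14, c₁=9, c₂=10, n=19
p_obs = C(5,4)·C(14,5)/C(19,9); sum pmf over tables with pmf ≤ p_obs
p-value (two-sided) = 0.14087
At α=0.01: p ≥ α → fail to reject H₀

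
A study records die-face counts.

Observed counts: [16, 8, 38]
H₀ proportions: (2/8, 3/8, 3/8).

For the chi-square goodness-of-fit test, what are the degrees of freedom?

degrees of freedom = 2

df = k − 1 = 3 − 1 = 2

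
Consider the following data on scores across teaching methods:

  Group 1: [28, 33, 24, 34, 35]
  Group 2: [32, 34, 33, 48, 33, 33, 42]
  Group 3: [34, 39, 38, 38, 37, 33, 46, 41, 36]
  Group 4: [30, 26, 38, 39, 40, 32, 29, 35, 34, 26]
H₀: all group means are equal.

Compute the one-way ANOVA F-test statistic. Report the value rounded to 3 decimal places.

test statistic = 3.040

Group means [30.80, 36.43, 38.00, 32.90], grand mean 34.839
SSB = Σnᵢ(x̄ᵢ−x̄)² = 226.779; SSW = ΣΣ(x−x̄ᵢ)² = 671.414
MSB = 226.779/3 = 75.5931; MSW = 671.414/27 = 24.8672
F = MSB/MSW = 3.0399
df = (3, 27)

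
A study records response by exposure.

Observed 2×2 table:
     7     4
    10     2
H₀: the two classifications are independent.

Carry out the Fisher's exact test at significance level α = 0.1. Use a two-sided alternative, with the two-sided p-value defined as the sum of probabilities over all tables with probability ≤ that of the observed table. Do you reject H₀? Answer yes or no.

Margins: r₁=11, r₂=12, c₁=17, c₂=6, n=23
p_obs = C(11,7)·C(12,10)/C(23,17); sum pmf over tables with pmf ≤ p_obs
p-value (two-sided) = 0.37071
At α=0.1: p ≥ α → fail to reject H₀

reject H₀: no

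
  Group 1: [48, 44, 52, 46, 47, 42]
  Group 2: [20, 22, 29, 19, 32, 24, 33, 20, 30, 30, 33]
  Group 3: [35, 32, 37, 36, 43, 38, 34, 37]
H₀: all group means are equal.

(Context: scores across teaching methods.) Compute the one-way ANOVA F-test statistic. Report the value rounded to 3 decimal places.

Group means [46.50, 26.55, 36.50], grand mean 34.520
SSB = Σnᵢ(x̄ᵢ−x̄)² = 1592.013; SSW = ΣΣ(x−x̄ᵢ)² = 446.227
MSB = 1592.013/2 = 796.0064; MSW = 446.227/22 = 20.2831
F = MSB/MSW = 39.2449
df = (2, 22)

test statistic = 39.245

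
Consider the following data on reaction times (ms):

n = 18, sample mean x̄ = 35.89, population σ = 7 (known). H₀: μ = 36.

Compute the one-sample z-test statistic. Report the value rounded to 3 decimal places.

SE = σ/√n = 7/√18 = 1.6499
z = (x̄−μ₀)/SE = (35.89−36)/1.6499 = -0.0667

test statistic = -0.067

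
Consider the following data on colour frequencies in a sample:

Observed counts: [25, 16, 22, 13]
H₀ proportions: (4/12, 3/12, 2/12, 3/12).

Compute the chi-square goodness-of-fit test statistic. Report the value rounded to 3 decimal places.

n = 76; E_i = n·p_i = [25.33, 19.00, 12.67, 19.00]
χ² = (25−25.33)²/25.33 + (16−19.00)²/19.00 + (22−12.67)²/12.67 + (13−19.00)²/19.00 = 9.2500
df = 3

test statistic = 9.250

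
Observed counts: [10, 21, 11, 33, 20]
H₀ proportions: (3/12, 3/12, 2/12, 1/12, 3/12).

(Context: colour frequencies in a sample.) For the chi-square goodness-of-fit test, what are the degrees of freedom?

df = k − 1 = 5 − 1 = 4

degrees of freedom = 4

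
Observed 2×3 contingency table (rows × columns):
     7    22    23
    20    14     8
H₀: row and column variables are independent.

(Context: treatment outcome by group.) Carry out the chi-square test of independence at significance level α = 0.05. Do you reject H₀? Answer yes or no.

Row totals [52, 42], col totals [27, 36, 31], n=94
χ² = (7−14.94)²/14.94 + (22−19.91)²/19.91 + (23−17.15)²/17.15 + (20−12.06)²/12.06 + (14−16.09)²/16.09 + (8−13.85)²/13.85 = 14.3942
df = 2
p-value (upper-tail) = 0.00075
At α=0.05: p < α → reject H₀

reject H₀: yes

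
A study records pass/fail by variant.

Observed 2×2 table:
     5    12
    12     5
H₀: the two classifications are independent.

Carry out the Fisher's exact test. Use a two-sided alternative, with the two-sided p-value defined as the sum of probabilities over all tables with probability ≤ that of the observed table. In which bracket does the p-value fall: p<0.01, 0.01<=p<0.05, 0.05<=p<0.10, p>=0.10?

p-value bracket: 0.01<=p<0.05

Margins: r₁=17, r₂=17, c₁=17, c₂=17, n=34
p_obs = C(17,5)·C(17,12)/C(34,17); sum pmf over tables with pmf ≤ p_obs
p-value (two-sided) = 0.03808
→ bracket: 0.01<=p<0.05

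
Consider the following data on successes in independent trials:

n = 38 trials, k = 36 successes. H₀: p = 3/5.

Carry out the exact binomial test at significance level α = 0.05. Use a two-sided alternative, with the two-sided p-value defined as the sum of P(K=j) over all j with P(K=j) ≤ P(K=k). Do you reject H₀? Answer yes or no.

Exact binomial: n=38, k=36, p₀=3/5=0.6000
P(X=j) = C(n,j)·p₀^j·(1−p₀)^(n−j); p = Σ P(X=j) over j with P(X=j) ≤ P(X=36)
p-value (two-sided) = 0.00000
At α=0.05: p < α → reject H₀

reject H₀: yes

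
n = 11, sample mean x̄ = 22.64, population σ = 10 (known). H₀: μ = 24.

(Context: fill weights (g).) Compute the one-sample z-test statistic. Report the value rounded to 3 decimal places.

test statistic = -0.451

SE = σ/√n = 10/√11 = 3.0151
z = (x̄−μ₀)/SE = (22.64−24)/3.0151 = -0.4511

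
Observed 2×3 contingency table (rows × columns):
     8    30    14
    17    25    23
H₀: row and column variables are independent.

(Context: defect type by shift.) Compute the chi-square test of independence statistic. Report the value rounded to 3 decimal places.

test statistic = 4.495

Row totals [52, 65], col totals [25, 55, 37], n=117
χ² = (8−11.11)²/11.11 + (30−24.44)²/24.44 + (14−16.44)²/16.44 + (17−13.89)²/13.89 + (25−30.56)²/30.56 + (23−20.56)²/20.56 = 4.4948
df = 2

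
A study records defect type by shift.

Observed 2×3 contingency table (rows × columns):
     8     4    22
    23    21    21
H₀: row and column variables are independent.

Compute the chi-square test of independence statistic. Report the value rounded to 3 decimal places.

Row totals [34, 65], col totals [31, 25, 43], n=99
χ² = (8−10.65)²/10.65 + (4−8.59)²/8.59 + (22−14.77)²/14.77 + (23−20.35)²/20.35 + (21−16.41)²/16.41 + (21−28.23)²/28.23 = 10.1272
df = 2

test statistic = 10.127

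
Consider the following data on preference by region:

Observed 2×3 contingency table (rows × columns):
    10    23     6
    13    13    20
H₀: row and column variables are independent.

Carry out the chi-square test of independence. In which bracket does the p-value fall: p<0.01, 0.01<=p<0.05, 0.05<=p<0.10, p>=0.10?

Row totals [39, 46], col totals [23, 36, 26], n=85
χ² = (10−10.55)²/10.55 + (23−16.52)²/16.52 + (6−11.93)²/11.93 + (13−12.45)²/12.45 + (13−19.48)²/19.48 + (20−14.07)²/14.07 = 10.2003
df = 2
p-value (upper-tail) = 0.00610
→ bracket: p<0.01

p-value bracket: p<0.01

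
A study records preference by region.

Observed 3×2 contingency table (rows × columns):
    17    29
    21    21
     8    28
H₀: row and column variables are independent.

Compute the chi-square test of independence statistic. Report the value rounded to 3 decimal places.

Row totals [46, 42, 36], col totals [46, 78], n=124
χ² = (17−17.06)²/17.06 + (29−28.94)²/28.94 + (21−15.58)²/15.58 + (21−26.42)²/26.42 + (8−13.35)²/13.35 + (28−22.65)²/22.65 = 6.4104
df = 2

test statistic = 6.410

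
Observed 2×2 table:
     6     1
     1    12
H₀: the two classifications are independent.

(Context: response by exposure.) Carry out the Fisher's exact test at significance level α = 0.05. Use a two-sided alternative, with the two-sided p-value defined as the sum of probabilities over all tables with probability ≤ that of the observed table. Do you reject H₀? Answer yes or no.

Margins: r₁=7, r₂=13, c₁=7, c₂=13, n=20
p_obs = C(7,6)·C(13,1)/C(20,7); sum pmf over tables with pmf ≤ p_obs
p-value (two-sided) = 0.00119
At α=0.05: p < α → reject H₀

reject H₀: yes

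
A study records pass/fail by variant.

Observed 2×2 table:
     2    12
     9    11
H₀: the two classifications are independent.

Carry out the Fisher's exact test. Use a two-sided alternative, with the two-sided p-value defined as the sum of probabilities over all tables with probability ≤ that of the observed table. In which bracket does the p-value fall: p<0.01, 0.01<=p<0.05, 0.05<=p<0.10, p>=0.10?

Margins: r₁=14, r₂=20, c₁=11, c₂=23, n=34
p_obs = C(14,2)·C(20,9)/C(34,11); sum pmf over tables with pmf ≤ p_obs
p-value (two-sided) = 0.07642
→ bracket: 0.05<=p<0.10

p-value bracket: 0.05<=p<0.10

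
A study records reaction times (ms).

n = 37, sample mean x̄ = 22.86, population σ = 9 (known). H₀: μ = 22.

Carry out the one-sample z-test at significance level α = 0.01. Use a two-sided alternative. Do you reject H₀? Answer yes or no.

reject H₀: no

SE = σ/√n = 9/√37 = 1.4796
z = (x̄−μ₀)/SE = (22.86−22)/1.4796 = 0.5812
p-value (two-sided) = 0.56108
At α=0.01: p ≥ α → fail to reject H₀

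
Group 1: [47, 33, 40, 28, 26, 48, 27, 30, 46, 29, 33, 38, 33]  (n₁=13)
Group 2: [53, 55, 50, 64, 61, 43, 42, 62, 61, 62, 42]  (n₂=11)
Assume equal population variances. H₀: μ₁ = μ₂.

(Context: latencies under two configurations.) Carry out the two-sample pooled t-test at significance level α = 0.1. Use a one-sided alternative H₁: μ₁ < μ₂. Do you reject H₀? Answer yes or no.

reject H₀: yes

x̄₁=35.231, s₁=7.823, n₁=13
x̄₂=54.091, s₂=8.677, n₂=11
s_p² = [12·7.823² + 10·8.677²]/22 = 67.6008
SE = √(s_p²·(1/13+1/11)) = 3.3683
t = (35.231−54.091)/3.3683 = -5.5993
df = 22
p-value (one-sided, H₁ less) = 0.00001
At α=0.1: p < α → reject H₀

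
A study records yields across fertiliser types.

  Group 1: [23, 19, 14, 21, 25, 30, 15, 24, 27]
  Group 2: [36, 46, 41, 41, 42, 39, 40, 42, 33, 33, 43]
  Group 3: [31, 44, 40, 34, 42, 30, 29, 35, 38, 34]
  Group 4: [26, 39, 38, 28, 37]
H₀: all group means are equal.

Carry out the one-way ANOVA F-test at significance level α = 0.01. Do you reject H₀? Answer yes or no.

Group means [22.00, 39.64, 35.70, 33.60], grand mean 33.114
SSB = Σnᵢ(x̄ᵢ−x̄)² = 1647.697; SSW = ΣΣ(x−x̄ᵢ)² = 781.845
MSB = 1647.697/3 = 549.2325; MSW = 781.845/31 = 25.2208
F = MSB/MSW = 21.7769
df = (3, 31)
p-value (upper-tail) = 0.00000
At α=0.01: p < α → reject H₀

reject H₀: yes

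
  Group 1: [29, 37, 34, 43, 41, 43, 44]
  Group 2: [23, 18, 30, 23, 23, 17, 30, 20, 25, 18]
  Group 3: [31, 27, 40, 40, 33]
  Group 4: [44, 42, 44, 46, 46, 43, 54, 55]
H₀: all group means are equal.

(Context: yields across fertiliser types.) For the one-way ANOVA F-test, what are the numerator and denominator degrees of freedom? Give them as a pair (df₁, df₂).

k = 4 groups, N = 30 total
df = (k−1, N−k) = (4−1, 30−4) = (3, 26)

degrees of freedom = [3, 26]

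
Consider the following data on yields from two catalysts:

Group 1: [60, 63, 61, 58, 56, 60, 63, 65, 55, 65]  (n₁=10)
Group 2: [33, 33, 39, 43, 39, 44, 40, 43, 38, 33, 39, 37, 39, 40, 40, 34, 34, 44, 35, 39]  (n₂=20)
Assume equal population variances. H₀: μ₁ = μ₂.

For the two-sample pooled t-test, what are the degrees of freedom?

degrees of freedom = 28

df = n₁ + n₂ − 2 = 10 + 20 − 2 = 28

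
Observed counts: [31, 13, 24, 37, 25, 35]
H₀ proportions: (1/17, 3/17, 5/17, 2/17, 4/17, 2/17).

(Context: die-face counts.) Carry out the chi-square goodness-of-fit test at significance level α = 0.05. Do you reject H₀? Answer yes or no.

n = 165; E_i = n·p_i = [9.71, 29.12, 48.53, 19.41, 38.82, 19.41]
χ² = (31−9.71)²/9.71 + (13−29.12)²/29.12 + (24−48.53)²/48.53 + (37−19.41)²/19.41 + (25−38.82)²/38.82 + (35−19.41)²/19.41 = 101.4140
df = 5
p-value (upper-tail) = 0.00000
At α=0.05: p < α → reject H₀

reject H₀: yes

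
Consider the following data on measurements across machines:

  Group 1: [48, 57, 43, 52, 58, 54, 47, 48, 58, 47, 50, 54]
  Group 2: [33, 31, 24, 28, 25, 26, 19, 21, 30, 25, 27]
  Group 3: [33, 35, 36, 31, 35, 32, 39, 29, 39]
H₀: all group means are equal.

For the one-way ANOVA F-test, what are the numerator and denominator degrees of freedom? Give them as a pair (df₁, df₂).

k = 3 groups, N = 32 total
df = (k−1, N−k) = (3−1, 32−3) = (2, 29)

degrees of freedom = [2, 29]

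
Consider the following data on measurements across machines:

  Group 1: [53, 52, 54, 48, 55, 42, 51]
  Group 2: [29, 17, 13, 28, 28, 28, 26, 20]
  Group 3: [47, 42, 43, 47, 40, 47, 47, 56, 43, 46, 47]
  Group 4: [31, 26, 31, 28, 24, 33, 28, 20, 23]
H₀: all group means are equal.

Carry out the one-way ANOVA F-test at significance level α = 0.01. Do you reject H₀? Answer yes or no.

reject H₀: yes

Group means [50.71, 23.62, 45.91, 27.11], grand mean 36.943
SSB = Σnᵢ(x̄ᵢ−x̄)² = 4500.784; SSW = ΣΣ(x−x̄ᵢ)² = 701.102
MSB = 4500.784/3 = 1500.2614; MSW = 701.102/31 = 22.6162
F = MSB/MSW = 66.3358
df = (3, 31)
p-value (upper-tail) = 0.00000
At α=0.01: p < α → reject H₀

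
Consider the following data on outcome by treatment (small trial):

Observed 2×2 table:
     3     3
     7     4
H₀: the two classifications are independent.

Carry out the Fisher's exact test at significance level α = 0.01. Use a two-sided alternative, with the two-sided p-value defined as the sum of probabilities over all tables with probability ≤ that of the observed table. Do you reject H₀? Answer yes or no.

reject H₀: no

Margins: r₁=6, r₂=11, c₁=10, c₂=7, n=17
p_obs = C(6,3)·C(11,7)/C(17,10); sum pmf over tables with pmf ≤ p_obs
p-value (two-sided) = 0.64367
At α=0.01: p ≥ α → fail to reject H₀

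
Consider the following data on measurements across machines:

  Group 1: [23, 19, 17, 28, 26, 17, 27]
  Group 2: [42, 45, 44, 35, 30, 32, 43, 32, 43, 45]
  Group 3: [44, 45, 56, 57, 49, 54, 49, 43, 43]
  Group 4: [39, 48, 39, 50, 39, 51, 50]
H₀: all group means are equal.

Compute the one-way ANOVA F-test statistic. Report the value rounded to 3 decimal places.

test statistic = 32.048

Group means [22.43, 39.10, 48.89, 45.14], grand mean 39.515
SSB = Σnᵢ(x̄ᵢ−x̄)² = 3057.882; SSW = ΣΣ(x−x̄ᵢ)² = 922.360
MSB = 3057.882/3 = 1019.2940; MSW = 922.360/29 = 31.8055
F = MSB/MSW = 32.0477
df = (3, 29)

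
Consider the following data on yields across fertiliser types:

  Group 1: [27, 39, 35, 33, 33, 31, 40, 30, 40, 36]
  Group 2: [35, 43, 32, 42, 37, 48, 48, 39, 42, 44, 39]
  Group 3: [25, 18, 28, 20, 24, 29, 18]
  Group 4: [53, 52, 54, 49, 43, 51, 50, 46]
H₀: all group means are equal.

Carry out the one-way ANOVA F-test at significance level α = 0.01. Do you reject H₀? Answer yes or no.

Group means [34.40, 40.82, 23.14, 49.75], grand mean 37.583
SSB = Σnᵢ(x̄ᵢ−x̄)² = 2860.356; SSW = ΣΣ(x−x̄ᵢ)² = 650.394
MSB = 2860.356/3 = 953.4522; MSW = 650.394/32 = 20.3248
F = MSB/MSW = 46.9108
df = (3, 32)
p-value (upper-tail) = 0.00000
At α=0.01: p < α → reject H₀

reject H₀: yes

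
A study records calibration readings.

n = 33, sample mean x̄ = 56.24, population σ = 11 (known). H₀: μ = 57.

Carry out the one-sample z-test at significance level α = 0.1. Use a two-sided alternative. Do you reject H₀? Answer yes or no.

reject H₀: no

SE = σ/√n = 11/√33 = 1.9149
z = (x̄−μ₀)/SE = (56.24−57)/1.9149 = -0.3969
p-value (two-sided) = 0.69144
At α=0.1: p ≥ α → fail to reject H₀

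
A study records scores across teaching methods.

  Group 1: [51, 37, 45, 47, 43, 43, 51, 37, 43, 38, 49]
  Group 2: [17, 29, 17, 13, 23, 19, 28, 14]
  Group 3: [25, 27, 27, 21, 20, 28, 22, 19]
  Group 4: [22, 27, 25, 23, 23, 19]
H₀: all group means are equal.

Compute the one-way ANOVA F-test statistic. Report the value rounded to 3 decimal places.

Group means [44.00, 20.00, 23.62, 23.17], grand mean 29.455
SSB = Σnᵢ(x̄ᵢ−x̄)² = 3551.473; SSW = ΣΣ(x−x̄ᵢ)² = 652.708
MSB = 3551.473/3 = 1183.8245; MSW = 652.708/29 = 22.5072
F = MSB/MSW = 52.5976
df = (3, 29)

test statistic = 52.598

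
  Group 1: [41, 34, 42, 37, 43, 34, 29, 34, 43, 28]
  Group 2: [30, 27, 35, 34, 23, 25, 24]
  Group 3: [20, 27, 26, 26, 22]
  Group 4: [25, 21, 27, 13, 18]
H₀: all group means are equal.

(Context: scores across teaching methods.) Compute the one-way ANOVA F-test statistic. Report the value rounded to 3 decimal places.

test statistic = 13.356

Group means [36.50, 28.29, 24.20, 20.80], grand mean 29.185
SSB = Σnᵢ(x̄ᵢ−x̄)² = 1016.546; SSW = ΣΣ(x−x̄ᵢ)² = 583.529
MSB = 1016.546/3 = 338.8485; MSW = 583.529/23 = 25.3708
F = MSB/MSW = 13.3558
df = (3, 23)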